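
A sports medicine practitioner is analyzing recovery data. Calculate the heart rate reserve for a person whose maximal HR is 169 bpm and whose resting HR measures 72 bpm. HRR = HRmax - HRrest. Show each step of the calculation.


HRmax = 169 bpm
HRrest = 72 bpm
HRR = 169 - 72 = 97 bpm

97 bpm


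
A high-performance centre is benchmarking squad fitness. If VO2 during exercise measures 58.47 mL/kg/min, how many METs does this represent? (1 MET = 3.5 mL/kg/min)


METs = VO2 / 3.5 = 58.47 / 3.5 = 16.71

16.71 METs


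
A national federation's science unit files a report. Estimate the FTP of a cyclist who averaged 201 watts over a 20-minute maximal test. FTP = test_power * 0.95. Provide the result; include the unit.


FTP = 201 * 0.95 = 190.95 W

190.95 W


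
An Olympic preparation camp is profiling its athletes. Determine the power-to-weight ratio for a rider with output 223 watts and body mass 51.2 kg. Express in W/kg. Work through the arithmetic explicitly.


P/W = 223 / 51.2 = 4.355 W/kg

4.355 W/kg


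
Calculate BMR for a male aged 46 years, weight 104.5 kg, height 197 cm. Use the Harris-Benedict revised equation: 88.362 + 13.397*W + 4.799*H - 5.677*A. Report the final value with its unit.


Substituting values:
W term = 13.397 * 104.5 = 1399.9865
H term = 4.799 * 197 = 945.403
A term = 5.677 * 46 = 261.142
BMR = 2172.61 kcal/day

2172.61 kcal/day


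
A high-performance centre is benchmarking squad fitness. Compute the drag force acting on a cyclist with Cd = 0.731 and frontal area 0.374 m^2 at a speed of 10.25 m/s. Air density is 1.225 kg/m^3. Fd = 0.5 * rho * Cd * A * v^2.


Step 1: v^2 = 105.0625
Step 2: Fd = 0.5 * 1.225 * 0.731 * 0.374 * 105.0625
= 17.593 N

17.593 N


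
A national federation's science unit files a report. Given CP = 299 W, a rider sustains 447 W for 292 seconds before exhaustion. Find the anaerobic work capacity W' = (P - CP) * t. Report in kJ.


Excess power = 447 - 299 = 148 W
Work above CP = 148 * 292 = 43216 J
W' = 43.216 kJ

43.216 kJ


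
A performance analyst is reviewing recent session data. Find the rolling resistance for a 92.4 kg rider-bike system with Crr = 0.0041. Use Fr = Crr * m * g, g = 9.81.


m * g = 92.4 * 9.81 = 906.444 N
Fr = 0.0041 * 906.444 = 3.716 N

3.716 N


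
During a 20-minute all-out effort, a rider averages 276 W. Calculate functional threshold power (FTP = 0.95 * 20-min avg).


FTP = 0.95 * 276
= 262.2 W

262.2 W


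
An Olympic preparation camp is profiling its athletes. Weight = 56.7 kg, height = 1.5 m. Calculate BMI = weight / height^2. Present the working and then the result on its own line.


height^2 = 1.5^2 = 2.25
BMI = 56.7 / 2.25 = 25.2 kg/m^2

25.2 kg/m^2


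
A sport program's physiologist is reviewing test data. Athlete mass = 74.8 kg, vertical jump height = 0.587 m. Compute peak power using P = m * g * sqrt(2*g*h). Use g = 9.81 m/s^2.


sqrt(2 * 9.81 * 0.587) = sqrt(11.51694) = 3.393662 m/s
P = 74.8 * 9.81 * 3.393662
= 2490.23 W

2490.23 W


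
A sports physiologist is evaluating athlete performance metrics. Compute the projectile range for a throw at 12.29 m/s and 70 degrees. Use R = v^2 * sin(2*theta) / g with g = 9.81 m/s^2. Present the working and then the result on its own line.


Two times the angle = 140 degrees
sin(140) = 0.642788
R = 151.0441 * 0.642788 / 9.81 = 9.897 m

9.897 m


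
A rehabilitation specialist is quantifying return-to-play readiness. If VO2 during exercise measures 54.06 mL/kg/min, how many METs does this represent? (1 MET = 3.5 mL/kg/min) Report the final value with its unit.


METs = VO2 / 3.5 = 54.06 / 3.5 = 15.45

15.45 METs


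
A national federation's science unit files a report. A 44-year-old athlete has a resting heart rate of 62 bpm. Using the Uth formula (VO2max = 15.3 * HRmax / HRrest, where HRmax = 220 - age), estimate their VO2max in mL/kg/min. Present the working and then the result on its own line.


HRmax = 220 - 44 = 176 bpm
Ratio = HRmax / HRrest = 176 / 62 = 2.8387
VO2max = 15.3 * 2.8387 = 43.43 mL/kg/min

43.43 mL/kg/min


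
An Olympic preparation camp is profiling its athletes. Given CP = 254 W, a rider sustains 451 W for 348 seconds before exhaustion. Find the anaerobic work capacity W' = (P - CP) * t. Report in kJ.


Excess power = 451 - 254 = 197 W
Work above CP = 197 * 348 = 68556 J
W' = 68.556 kJ

68.556 kJ


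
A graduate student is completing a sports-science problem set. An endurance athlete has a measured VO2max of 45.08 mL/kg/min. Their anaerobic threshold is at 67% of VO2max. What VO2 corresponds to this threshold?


Anaerobic threshold VO2 = VO2max * 67%
= 45.08 * 0.67
= 30.2 mL/kg/min

30.2 mL/kg/min


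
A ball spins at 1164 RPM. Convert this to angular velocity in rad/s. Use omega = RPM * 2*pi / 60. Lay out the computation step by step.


omega = 1164 * 2 * pi / 60
= 1164 * 6.28318531 / 60
= 7313.628 / 60
= 121.894 rad/s

121.894 rad/s


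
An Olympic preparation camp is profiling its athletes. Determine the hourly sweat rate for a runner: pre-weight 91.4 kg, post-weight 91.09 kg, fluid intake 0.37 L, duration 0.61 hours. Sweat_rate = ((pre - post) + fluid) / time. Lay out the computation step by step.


Mass lost = 91.4 - 91.09 = 0.31 kg
Add fluid consumed: 0.31 + 0.37 = 0.68 L total sweat
Sweat rate = 0.68 / 0.61 = 1.115 L/h

1.115 L/h


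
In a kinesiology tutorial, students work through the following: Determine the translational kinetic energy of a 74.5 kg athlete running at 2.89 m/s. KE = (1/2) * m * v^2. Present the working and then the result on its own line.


KE = 0.5 * m * v^2
= 0.5 * 74.5 * 2.89^2
= 0.5 * 74.5 * 8.3521
= 311.12 J

311.12 J


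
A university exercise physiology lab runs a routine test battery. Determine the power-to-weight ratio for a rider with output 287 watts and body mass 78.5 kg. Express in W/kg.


P/W = 287 / 78.5 = 3.656 W/kg

3.656 W/kg


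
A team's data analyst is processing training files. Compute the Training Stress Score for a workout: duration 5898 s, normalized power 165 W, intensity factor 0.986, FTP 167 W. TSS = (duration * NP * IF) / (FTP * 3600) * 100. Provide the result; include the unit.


Product = 5898 * 165 * 0.986 = 959545.62
Base = 167 * 3600 = 601200
TSS = 959545.62 / 601200 * 100 = 159.61

159.61 TSS


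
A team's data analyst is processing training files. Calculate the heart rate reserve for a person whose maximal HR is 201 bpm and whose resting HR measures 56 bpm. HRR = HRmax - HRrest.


HRmax = 201 bpm
HRrest = 56 bpm
HRR = 201 - 56 = 145 bpm

145 bpm


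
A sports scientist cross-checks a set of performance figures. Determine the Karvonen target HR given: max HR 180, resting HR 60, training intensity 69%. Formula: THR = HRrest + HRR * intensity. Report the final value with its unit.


HRR = HRmax - HRrest = 180 - 60 = 120
THR = 60 + 120 * 0.69
= 142.8 bpm

142.8 bpm


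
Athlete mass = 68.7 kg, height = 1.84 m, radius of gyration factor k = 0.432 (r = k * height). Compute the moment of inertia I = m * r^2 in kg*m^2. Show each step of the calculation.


r = k * height = 0.432 * 1.84 = 0.79488 m
r^2 = 0.79488^2 = 0.631834
I = 68.7 * 0.631834 = 43.407 kg*m^2

43.407 kg*m^2


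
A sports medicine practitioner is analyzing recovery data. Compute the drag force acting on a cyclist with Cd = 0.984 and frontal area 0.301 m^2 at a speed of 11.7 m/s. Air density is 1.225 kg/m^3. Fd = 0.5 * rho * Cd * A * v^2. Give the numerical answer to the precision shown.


Step 1: v^2 = 136.89
Step 2: Fd = 0.5 * 1.225 * 0.984 * 0.301 * 136.89
= 24.834 N

24.834 N


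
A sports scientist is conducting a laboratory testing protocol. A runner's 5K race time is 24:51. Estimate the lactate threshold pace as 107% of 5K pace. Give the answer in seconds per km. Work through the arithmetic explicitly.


Total race time = 24*60 + 51 = 1491 seconds
5K pace = 1491 / 5 = 298.2 sec/km
LT pace = 298.2 * 1.07 = 319.07 sec/km

319.07 s/km


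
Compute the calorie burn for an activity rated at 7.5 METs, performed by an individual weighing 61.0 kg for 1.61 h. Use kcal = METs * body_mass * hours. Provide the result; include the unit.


Product of METs and mass = 7.5 * 61.0 = 457.5
Total kcal = 457.5 * 1.61 = 736.58 kcal

736.58 kcal


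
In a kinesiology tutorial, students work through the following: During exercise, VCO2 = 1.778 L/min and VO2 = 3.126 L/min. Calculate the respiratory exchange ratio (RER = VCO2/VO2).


RER = VCO2 / VO2
= 1.778 / 3.126
= 0.5688

0.5688


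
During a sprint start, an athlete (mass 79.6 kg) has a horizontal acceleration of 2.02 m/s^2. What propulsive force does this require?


Propulsive force = mass * acceleration
= 79.6 kg * 2.02 m/s^2
= 160.79 N

160.79 N


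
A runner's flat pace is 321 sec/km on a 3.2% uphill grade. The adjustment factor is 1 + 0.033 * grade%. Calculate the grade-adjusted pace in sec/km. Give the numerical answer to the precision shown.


Factor = 1 + 0.033 * 3.2 = 1.1056
Adjusted pace = 321 * 1.1056
= 354.9 sec/km

354.9 s/km


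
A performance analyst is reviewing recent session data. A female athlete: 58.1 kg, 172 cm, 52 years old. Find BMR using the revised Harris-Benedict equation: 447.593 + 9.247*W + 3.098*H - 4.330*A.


Intercept = 447.593
Weight contribution = 9.247 * 58.1 = 537.2507
Height contribution = 3.098 * 172 = 532.856
Age contribution = 4.33 * 52 = 225.16
BMR = 447.593 + 537.2507 + 532.856 - 225.16
= 1292.54 kcal/day

1292.54 kcal/day


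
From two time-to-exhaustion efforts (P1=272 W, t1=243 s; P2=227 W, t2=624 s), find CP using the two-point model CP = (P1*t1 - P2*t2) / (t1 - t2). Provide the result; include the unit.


Work in trial 1 = 66096 J
Work in trial 2 = 141648 J
Delta work = -75552 J
Delta time = -381 s
CP = -75552 / -381 = 198.3 W

198.3 W


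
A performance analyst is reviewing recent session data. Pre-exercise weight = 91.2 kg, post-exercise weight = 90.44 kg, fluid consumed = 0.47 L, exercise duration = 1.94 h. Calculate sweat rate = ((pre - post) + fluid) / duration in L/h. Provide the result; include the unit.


Weight loss = 91.2 - 90.44 = 0.76 kg (approx L)
Total sweat = 0.76 + 0.47 = 1.23 L
Sweat rate = 1.23 / 1.94 = 0.634 L/h

0.634 L/h


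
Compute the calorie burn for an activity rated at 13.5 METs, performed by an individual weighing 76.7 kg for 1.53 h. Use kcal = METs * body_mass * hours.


Product of METs and mass = 13.5 * 76.7 = 1035.45
Total kcal = 1035.45 * 1.53 = 1584.24 kcal

1584.24 kcal


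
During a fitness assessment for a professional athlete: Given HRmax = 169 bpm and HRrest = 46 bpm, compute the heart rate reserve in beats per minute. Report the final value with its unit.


Heart rate reserve = maximum HR minus resting HR
HRR = 169 - 46 = 123 bpm

123 bpm


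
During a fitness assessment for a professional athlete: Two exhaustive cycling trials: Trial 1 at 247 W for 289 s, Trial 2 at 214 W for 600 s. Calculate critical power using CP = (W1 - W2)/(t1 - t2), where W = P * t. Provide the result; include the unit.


W1 = 247 * 289 = 71383 J
W2 = 214 * 600 = 128400 J
CP = (71383 - 128400) / (289 - 600)
= -57017 / -311
= 183.33 W

183.33 W


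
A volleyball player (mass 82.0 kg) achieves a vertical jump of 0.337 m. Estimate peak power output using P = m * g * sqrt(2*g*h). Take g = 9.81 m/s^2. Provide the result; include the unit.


2 * g * h = 2 * 9.81 * 0.337 = 6.61194
sqrt(6.61194) = 2.571369 m/s
P = 82.0 * 9.81 * 2.571369 = 2068.46 W

2068.46 W


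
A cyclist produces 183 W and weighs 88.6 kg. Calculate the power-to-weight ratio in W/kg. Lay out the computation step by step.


P/W = power / mass
= 183 / 88.6
= 2.065 W/kg

2.065 W/kg


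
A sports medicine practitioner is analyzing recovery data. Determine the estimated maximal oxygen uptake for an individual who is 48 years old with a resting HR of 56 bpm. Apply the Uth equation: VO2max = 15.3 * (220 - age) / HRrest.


HRmax = 220 - 48 = 172
VO2max = 15.3 * (172 / 56)
= 15.3 * 3.0714
= 46.99 mL/kg/min

46.99 mL/kg/min


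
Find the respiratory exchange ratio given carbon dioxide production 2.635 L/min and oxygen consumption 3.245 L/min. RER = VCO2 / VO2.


VCO2 = 2.635 L/min
VO2 = 3.245 L/min
RER = 2.635 / 3.245 = 0.812

0.812


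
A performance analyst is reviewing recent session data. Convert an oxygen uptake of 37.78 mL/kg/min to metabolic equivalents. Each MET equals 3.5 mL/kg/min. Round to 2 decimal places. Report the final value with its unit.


One MET = 3.5 mL/kg/min
Number of METs = 37.78 / 3.5
= 10.79 METs

10.79 METs


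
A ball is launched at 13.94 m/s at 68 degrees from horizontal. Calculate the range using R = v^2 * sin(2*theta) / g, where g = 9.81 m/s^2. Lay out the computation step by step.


sin(2 * 68) = sin(136) = 0.694658
v^2 = 13.94^2 = 194.3236
R = 194.3236 * 0.694658 / 9.81
= 13.76 m

13.76 m


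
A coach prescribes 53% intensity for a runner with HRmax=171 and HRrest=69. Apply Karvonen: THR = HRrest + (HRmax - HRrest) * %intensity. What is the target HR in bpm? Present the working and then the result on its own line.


Heart rate reserve = 171 - 69 = 102
Intensity fraction = 53 / 100 = 0.53
THR = 69 + 102 * 0.53 = 123.06 bpm

123.06 bpm


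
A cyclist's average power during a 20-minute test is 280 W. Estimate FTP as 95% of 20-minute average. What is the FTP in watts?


FTP = 20-min power * 0.95
= 280 * 0.95
= 266.0 W

266.0 W


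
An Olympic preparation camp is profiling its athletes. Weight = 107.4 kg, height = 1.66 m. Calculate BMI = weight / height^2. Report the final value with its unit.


height^2 = 1.66^2 = 2.7556
BMI = 107.4 / 2.7556 = 38.98 kg/m^2

38.98 kg/m^2


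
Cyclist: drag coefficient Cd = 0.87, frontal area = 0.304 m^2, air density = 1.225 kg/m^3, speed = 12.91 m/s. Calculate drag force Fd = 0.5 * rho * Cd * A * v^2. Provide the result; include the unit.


v^2 = 12.91^2 = 166.6681
Fd = 0.5 * 1.225 * 0.87 * 0.304 * 166.6681
= 26.999 N

26.999 N


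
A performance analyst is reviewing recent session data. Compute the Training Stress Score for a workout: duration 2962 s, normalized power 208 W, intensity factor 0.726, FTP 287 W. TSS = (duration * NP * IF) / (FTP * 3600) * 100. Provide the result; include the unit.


Product = 2962 * 208 * 0.726 = 447285.696
Base = 287 * 3600 = 1033200
TSS = 447285.696 / 1033200 * 100 = 43.29

43.29 TSS


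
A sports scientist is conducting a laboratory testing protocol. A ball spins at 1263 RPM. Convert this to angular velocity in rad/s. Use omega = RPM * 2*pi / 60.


omega = 1263 * 2 * pi / 60
= 1263 * 6.28318531 / 60
= 7935.663 / 60
= 132.261 rad/s

132.261 rad/s


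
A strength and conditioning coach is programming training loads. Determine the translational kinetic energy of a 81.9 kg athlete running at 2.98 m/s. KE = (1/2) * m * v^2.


KE = 0.5 * m * v^2
= 0.5 * 81.9 * 2.98^2
= 0.5 * 81.9 * 8.8804
= 363.65 J

363.65 J


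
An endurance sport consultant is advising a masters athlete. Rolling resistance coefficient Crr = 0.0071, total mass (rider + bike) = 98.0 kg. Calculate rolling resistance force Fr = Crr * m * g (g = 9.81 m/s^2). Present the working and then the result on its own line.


Fr = Crr * m * g
= 0.0071 * 98.0 * 9.81
= 6.826 N

6.826 N


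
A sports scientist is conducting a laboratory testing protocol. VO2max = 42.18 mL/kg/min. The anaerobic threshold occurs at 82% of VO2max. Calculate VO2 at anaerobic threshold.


AT fraction = 82 / 100 = 0.82
AT VO2 = 42.18 * 0.82
= 34.59 mL/kg/min

34.59 mL/kg/min


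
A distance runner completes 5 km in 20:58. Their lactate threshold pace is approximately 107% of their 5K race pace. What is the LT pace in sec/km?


Convert to seconds: 20 min 58 s = 1258 s
Pace per km = 1258 / 5 = 251.6 s/km
LT pace = 251.6 * 1.07 = 269.21 s/km

269.21 s/km


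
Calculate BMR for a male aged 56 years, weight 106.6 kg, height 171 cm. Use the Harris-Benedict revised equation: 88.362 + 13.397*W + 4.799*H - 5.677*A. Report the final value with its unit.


Substituting values:
W term = 13.397 * 106.6 = 1428.1202
H term = 4.799 * 171 = 820.629
A term = 5.677 * 56 = 317.912
BMR = 2019.2 kcal/day

2019.2 kcal/day


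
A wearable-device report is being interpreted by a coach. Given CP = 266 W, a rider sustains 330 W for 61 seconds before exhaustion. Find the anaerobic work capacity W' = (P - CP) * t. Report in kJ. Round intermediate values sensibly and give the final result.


Excess power = 330 - 266 = 64 W
Work above CP = 64 * 61 = 3904 J
W' = 3.904 kJ

3.904 kJ


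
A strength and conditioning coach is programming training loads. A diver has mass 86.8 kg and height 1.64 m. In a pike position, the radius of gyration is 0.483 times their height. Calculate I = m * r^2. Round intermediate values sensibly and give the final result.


r = 0.483 * 1.64 = 0.79212 m
I = m * r^2 = 86.8 * 0.627454 = 54.463 kg*m^2

54.463 kg*m^2


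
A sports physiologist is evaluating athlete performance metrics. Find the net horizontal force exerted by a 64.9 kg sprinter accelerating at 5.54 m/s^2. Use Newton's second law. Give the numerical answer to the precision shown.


Newton's second law: F = m * a
F = 64.9 * 5.54 = 359.55 N

359.55 N


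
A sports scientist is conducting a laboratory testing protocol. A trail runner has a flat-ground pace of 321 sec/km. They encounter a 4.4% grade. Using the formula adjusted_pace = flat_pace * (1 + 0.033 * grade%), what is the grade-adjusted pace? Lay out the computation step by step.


Grade factor = 1 + 0.033 * 4.4 = 1.1452
Adjusted = 321 * 1.1452 = 367.61 sec/km

367.61 s/km


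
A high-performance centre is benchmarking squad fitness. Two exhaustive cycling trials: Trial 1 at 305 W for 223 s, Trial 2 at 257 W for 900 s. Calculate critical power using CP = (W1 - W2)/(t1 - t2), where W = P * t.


W1 = 305 * 223 = 68015 J
W2 = 257 * 900 = 231300 J
CP = (68015 - 231300) / (223 - 900)
= -163285 / -677
= 241.19 W

241.19 W


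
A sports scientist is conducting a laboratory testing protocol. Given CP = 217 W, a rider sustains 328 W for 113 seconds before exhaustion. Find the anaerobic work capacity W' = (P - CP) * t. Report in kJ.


Excess power = 328 - 217 = 111 W
Work above CP = 111 * 113 = 12543 J
W' = 12.543 kJ

12.543 kJ


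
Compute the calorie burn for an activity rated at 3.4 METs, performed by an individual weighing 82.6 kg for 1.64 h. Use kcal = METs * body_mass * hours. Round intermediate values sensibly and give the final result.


Product of METs and mass = 3.4 * 82.6 = 280.84
Total kcal = 280.84 * 1.64 = 460.58 kcal

460.58 kcal


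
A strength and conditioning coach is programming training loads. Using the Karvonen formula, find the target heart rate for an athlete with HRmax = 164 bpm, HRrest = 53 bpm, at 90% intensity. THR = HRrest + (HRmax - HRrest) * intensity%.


HRR = 164 - 53 = 111
THR = 53 + 111 * 0.9
= 53 + 99.9
= 152.9 bpm

152.9 bpm


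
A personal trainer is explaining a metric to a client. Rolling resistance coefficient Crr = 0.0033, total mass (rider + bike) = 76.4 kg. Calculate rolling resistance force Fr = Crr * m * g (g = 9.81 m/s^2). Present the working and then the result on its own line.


Fr = Crr * m * g
= 0.0033 * 76.4 * 9.81
= 2.473 N

2.473 N


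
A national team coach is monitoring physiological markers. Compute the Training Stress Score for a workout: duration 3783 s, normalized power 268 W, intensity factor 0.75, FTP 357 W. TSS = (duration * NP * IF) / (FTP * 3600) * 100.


Product = 3783 * 268 * 0.75 = 760383.0
Base = 357 * 3600 = 1285200
TSS = 760383.0 / 1285200 * 100 = 59.16

59.16 TSS


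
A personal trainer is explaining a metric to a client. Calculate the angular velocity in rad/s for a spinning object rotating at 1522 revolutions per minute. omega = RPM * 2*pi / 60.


omega = RPM * 2*pi / 60
= 1522 * 6.28318531 / 60
= 159.383 rad/s

159.383 rad/s


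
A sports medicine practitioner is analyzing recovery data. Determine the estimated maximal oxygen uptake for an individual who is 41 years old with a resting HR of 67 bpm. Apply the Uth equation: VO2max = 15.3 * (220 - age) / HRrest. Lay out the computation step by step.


HRmax = 220 - 41 = 179
VO2max = 15.3 * (179 / 67)
= 15.3 * 2.6716
= 40.88 mL/kg/min

40.88 mL/kg/min


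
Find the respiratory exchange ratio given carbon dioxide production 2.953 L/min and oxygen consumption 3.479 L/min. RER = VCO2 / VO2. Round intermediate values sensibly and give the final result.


VCO2 = 2.953 L/min
VO2 = 3.479 L/min
RER = 2.953 / 3.479 = 0.8488

0.8488


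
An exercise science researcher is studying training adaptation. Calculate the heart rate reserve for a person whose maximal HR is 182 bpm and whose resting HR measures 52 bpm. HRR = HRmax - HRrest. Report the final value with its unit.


HRmax = 182 bpm
HRrest = 52 bpm
HRR = 182 - 52 = 130 bpm

130 bpm


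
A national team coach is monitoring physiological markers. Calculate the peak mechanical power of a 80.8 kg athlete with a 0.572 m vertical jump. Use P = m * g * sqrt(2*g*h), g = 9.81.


First, sqrt(2gh) = sqrt(2 * 9.81 * 0.572)
= sqrt(11.22264) = 3.350021 m/s
Power = 80.8 * 9.81 * 3.350021 = 2655.39 W

2655.39 W


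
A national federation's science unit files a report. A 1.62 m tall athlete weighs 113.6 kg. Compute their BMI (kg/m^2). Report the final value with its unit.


height^2 = 2.6244 m^2
BMI = 113.6 / 2.6244 = 43.29 kg/m^2

43.29 kg/m^2


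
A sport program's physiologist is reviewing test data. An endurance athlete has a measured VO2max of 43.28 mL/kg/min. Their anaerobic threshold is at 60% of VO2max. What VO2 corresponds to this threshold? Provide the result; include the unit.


Anaerobic threshold VO2 = VO2max * 60%
= 43.28 * 0.6
= 25.97 mL/kg/min

25.97 mL/kg/min


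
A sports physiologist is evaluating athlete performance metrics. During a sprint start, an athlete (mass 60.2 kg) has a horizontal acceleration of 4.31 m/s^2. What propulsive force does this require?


Propulsive force = mass * acceleration
= 60.2 kg * 4.31 m/s^2
= 259.46 N

259.46 N


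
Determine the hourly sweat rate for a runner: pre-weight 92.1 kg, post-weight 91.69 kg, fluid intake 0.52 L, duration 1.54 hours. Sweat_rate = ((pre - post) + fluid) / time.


Mass lost = 92.1 - 91.69 = 0.41 kg
Add fluid consumed: 0.41 + 0.52 = 0.93 L total sweat
Sweat rate = 0.93 / 1.54 = 0.604 L/h

0.604 L/h


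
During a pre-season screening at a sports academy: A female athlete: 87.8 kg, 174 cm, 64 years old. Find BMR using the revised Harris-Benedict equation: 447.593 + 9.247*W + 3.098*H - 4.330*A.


Intercept = 447.593
Weight contribution = 9.247 * 87.8 = 811.8866
Height contribution = 3.098 * 174 = 539.052
Age contribution = 4.33 * 64 = 277.12
BMR = 447.593 + 811.8866 + 539.052 - 277.12
= 1521.41 kcal/day

1521.41 kcal/day


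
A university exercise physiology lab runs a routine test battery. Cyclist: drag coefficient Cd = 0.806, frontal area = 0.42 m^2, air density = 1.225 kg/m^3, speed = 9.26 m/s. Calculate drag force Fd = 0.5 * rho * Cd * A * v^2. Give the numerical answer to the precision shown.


v^2 = 9.26^2 = 85.7476
Fd = 0.5 * 1.225 * 0.806 * 0.42 * 85.7476
= 17.779 N

17.779 N


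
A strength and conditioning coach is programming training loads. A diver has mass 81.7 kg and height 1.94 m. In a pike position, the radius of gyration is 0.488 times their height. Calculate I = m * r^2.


r = 0.488 * 1.94 = 0.94672 m
I = m * r^2 = 81.7 * 0.896279 = 73.226 kg*m^2

73.226 kg*m^2


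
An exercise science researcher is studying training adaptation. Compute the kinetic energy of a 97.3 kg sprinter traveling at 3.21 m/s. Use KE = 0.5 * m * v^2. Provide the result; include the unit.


Velocity squared = 10.3041
KE = 0.5 * 97.3 * 10.3041 = 501.29 J

501.29 J


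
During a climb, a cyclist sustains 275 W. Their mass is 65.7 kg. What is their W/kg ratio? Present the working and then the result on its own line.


Power-to-weight = 275 W / 65.7 kg
= 4.186 W/kg

4.186 W/kg


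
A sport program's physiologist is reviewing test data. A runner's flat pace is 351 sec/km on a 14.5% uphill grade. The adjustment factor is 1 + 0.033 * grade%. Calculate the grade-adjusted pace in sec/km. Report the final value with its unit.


Factor = 1 + 0.033 * 14.5 = 1.4785
Adjusted pace = 351 * 1.4785
= 518.95 sec/km

518.95 s/km


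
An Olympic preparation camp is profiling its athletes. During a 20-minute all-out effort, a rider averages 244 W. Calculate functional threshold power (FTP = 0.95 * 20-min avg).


FTP = 0.95 * 244
= 231.8 W

231.8 W


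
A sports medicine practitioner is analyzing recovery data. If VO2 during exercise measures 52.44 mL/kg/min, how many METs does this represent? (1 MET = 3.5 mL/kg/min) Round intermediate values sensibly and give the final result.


METs = VO2 / 3.5 = 52.44 / 3.5 = 14.98

14.98 METs


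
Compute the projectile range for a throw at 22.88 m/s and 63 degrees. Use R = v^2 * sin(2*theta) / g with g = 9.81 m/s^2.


Two times the angle = 126 degrees
sin(126) = 0.809017
R = 523.4944 * 0.809017 / 9.81 = 43.172 m

43.172 m


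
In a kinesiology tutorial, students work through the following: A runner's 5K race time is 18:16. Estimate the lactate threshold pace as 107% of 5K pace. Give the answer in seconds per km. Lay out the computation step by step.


Total race time = 18*60 + 16 = 1096 seconds
5K pace = 1096 / 5 = 219.2 sec/km
LT pace = 219.2 * 1.07 = 234.54 sec/km

234.54 s/km


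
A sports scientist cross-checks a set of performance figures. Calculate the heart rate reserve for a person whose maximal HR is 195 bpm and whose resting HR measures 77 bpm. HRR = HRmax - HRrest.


HRmax = 195 bpm
HRrest = 77 bpm
HRR = 195 - 77 = 118 bpm

118 bpm


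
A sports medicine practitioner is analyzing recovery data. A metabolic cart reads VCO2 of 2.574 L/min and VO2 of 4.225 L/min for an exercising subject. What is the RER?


RER = VCO2 / VO2 = 2.574 / 4.225 = 0.6092

0.6092


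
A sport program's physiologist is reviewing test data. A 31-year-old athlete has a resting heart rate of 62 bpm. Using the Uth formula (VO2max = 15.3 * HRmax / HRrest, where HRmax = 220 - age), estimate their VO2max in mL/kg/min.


HRmax = 220 - 31 = 189 bpm
Ratio = HRmax / HRrest = 189 / 62 = 3.0484
VO2max = 15.3 * 3.0484 = 46.64 mL/kg/min

46.64 mL/kg/min


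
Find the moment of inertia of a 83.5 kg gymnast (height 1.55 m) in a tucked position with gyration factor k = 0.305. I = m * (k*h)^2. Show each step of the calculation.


Radius of gyration = 0.305 * 1.55 = 0.47275 m
I = 83.5 * 0.47275^2
= 83.5 * 0.223493
= 18.662 kg*m^2

18.662 kg*m^2


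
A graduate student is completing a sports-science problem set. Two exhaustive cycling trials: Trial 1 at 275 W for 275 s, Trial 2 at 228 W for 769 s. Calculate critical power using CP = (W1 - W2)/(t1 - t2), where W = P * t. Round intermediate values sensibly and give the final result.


W1 = 275 * 275 = 75625 J
W2 = 228 * 769 = 175332 J
CP = (75625 - 175332) / (275 - 769)
= -99707 / -494
= 201.84 W

201.84 W


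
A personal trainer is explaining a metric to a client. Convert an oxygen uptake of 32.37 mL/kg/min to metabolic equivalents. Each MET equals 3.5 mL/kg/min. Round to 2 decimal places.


One MET = 3.5 mL/kg/min
Number of METs = 32.37 / 3.5
= 9.25 METs

9.25 METs


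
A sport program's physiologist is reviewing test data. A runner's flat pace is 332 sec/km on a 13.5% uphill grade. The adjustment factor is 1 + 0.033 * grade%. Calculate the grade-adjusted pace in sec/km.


Factor = 1 + 0.033 * 13.5 = 1.4455
Adjusted pace = 332 * 1.4455
= 479.91 sec/km

479.91 s/km


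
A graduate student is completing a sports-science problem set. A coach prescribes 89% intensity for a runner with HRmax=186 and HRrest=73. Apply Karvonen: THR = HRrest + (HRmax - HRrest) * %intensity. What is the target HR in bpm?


Heart rate reserve = 186 - 73 = 113
Intensity fraction = 89 / 100 = 0.89
THR = 73 + 113 * 0.89 = 173.57 bpm

173.57 bpm


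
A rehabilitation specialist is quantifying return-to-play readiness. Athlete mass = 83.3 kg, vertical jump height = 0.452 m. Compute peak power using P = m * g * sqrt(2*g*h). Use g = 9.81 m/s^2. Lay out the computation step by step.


sqrt(2 * 9.81 * 0.452) = sqrt(8.86824) = 2.977959 m/s
P = 83.3 * 9.81 * 2.977959
= 2433.51 W

2433.51 W


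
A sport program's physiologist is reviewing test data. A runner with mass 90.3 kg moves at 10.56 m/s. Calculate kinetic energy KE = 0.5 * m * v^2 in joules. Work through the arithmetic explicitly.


v^2 = 10.56^2 = 111.5136
KE = 0.5 * 90.3 * 111.5136
= 5034.84 J

5034.84 J


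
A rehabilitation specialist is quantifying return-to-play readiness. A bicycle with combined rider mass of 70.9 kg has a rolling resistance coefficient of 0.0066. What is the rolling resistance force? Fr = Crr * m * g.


Fr = 0.0066 * 70.9 * 9.81
= 0.46794 * 9.81
= 4.59 N

4.59 N


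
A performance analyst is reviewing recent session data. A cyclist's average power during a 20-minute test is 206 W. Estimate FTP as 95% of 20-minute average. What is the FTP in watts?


FTP = 20-min power * 0.95
= 206 * 0.95
= 195.7 W

195.7 W


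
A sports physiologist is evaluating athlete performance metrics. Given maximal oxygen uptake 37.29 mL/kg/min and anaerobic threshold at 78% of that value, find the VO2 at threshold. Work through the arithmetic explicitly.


Percentage as decimal = 0.78
VO2 at AT = 37.29 * 0.78 = 29.09 mL/kg/min

29.09 mL/kg/min


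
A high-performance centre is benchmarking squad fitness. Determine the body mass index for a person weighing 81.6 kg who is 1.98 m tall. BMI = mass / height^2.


BMI = mass / height^2
= 81.6 / 1.98^2
= 81.6 / 3.9204
= 20.81 kg/m^2

20.81 kg/m^2


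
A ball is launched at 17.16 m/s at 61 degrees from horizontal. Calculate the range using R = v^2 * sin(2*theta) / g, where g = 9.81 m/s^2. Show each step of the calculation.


sin(2 * 61) = sin(122) = 0.848048
v^2 = 17.16^2 = 294.4656
R = 294.4656 * 0.848048 / 9.81
= 25.456 m

25.456 m


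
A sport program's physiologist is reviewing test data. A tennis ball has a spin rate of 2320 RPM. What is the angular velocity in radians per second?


Convert RPM to rad/s: multiply by 2*pi and divide by 60
omega = 2320 * 2 * pi / 60
= 242.95 rad/s

242.95 rad/s


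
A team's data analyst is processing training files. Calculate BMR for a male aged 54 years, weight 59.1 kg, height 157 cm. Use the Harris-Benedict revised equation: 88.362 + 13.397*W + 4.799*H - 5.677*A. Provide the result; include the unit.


Substituting values:
W term = 13.397 * 59.1 = 791.7627
H term = 4.799 * 157 = 753.443
A term = 5.677 * 54 = 306.558
BMR = 1327.01 kcal/day

1327.01 kcal/day


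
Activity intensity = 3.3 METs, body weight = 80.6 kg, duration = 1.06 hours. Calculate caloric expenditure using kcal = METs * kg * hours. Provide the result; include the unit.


kcal = 3.3 * 80.6 * 1.06
= 265.98 * 1.06
= 281.94 kcal

281.94 kcal


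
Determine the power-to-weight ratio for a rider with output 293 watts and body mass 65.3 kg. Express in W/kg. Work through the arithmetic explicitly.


P/W = 293 / 65.3 = 4.487 W/kg

4.487 W/kg


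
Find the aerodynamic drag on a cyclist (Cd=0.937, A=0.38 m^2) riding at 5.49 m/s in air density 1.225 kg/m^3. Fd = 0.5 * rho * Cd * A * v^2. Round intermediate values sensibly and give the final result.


Fd = 0.5 * 1.225 * 0.937 * 0.38 * 5.49^2
= 0.5 * 1.225 * 0.937 * 0.38 * 30.1401
= 6.573 N

6.573 N


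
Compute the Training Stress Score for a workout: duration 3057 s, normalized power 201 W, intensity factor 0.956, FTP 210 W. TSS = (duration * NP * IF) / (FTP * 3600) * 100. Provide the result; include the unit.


Product = 3057 * 201 * 0.956 = 587420.892
Base = 210 * 3600 = 756000
TSS = 587420.892 / 756000 * 100 = 77.7

77.7 TSS


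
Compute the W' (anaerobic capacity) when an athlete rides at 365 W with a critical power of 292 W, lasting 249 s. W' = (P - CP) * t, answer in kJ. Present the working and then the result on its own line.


Above-CP power = 73 W
Duration = 249 s
W' = 73 * 249 = 18177 J
Convert: 18177 / 1000 = 18.177 kJ

18.177 kJ


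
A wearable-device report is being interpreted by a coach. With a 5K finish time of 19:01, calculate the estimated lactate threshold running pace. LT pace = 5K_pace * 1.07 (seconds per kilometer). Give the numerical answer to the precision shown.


Race duration = 1141 s for 5 km
Average pace = 1141 / 5 = 228.2 s/km
LT pace = 228.2 * 1.07
= 244.17 s/km

244.17 s/km


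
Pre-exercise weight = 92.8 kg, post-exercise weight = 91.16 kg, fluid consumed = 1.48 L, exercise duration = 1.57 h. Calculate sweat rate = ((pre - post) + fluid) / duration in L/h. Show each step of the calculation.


Weight loss = 92.8 - 91.16 = 1.64 kg (approx L)
Total sweat = 1.64 + 1.48 = 3.12 L
Sweat rate = 3.12 / 1.57 = 1.987 L/h

1.987 L/h


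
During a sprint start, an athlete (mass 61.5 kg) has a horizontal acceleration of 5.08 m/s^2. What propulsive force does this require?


Propulsive force = mass * acceleration
= 61.5 kg * 5.08 m/s^2
= 312.42 N

312.42 N


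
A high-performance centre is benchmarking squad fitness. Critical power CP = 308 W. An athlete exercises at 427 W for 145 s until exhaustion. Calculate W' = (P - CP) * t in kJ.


P - CP = 427 - 308 = 119 W
W' = 119 * 145 = 17255 J
= 17255 / 1000 = 17.255 kJ

17.255 kJ


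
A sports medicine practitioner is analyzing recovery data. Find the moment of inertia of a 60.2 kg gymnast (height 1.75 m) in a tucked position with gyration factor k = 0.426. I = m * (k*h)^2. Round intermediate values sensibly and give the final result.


Radius of gyration = 0.426 * 1.75 = 0.7455 m
I = 60.2 * 0.7455^2
= 60.2 * 0.55577
= 33.457 kg*m^2

33.457 kg*m^2


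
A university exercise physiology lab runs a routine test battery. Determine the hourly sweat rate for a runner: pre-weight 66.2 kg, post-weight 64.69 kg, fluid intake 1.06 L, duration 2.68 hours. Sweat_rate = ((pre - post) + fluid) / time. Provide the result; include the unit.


Mass lost = 66.2 - 64.69 = 1.51 kg
Add fluid consumed: 1.51 + 1.06 = 2.57 L total sweat
Sweat rate = 2.57 / 2.68 = 0.959 L/h

0.959 L/h


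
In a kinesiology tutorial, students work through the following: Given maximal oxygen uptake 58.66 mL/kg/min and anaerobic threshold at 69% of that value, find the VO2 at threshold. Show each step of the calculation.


Percentage as decimal = 0.69
VO2 at AT = 58.66 * 0.69 = 40.48 mL/kg/min

40.48 mL/kg/min


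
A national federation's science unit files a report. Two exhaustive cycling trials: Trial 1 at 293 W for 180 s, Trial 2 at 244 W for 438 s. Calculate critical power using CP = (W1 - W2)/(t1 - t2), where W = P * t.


W1 = 293 * 180 = 52740 J
W2 = 244 * 438 = 106872 J
CP = (52740 - 106872) / (180 - 438)
= -54132 / -258
= 209.81 W

209.81 W


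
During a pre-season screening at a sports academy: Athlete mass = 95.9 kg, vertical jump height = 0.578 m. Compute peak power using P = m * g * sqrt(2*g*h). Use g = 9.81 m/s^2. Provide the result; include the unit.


sqrt(2 * 9.81 * 0.578) = sqrt(11.34036) = 3.367545 m/s
P = 95.9 * 9.81 * 3.367545
= 3168.12 W

3168.12 W


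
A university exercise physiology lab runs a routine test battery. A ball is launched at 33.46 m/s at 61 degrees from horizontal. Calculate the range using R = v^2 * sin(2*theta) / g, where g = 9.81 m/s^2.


sin(2 * 61) = sin(122) = 0.848048
v^2 = 33.46^2 = 1119.5716
R = 1119.5716 * 0.848048 / 9.81
= 96.784 m

96.784 m


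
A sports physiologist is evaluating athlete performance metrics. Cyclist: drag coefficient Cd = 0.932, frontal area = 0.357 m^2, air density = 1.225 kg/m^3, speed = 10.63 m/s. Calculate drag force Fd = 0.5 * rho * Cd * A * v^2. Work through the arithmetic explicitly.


v^2 = 10.63^2 = 112.9969
Fd = 0.5 * 1.225 * 0.932 * 0.357 * 112.9969
= 23.028 N

23.028 N


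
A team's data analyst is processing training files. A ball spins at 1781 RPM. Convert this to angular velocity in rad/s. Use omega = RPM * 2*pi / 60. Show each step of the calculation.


omega = 1781 * 2 * pi / 60
= 1781 * 6.28318531 / 60
= 11190.353 / 60
= 186.506 rad/s

186.506 rad/s


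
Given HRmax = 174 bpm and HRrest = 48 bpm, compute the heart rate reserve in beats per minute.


Heart rate reserve = maximum HR minus resting HR
HRR = 174 - 48 = 126 bpm

126 bpm


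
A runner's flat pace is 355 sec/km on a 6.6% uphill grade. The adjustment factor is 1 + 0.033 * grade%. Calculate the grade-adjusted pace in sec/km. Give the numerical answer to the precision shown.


Factor = 1 + 0.033 * 6.6 = 1.2178
Adjusted pace = 355 * 1.2178
= 432.32 sec/km

432.32 s/km


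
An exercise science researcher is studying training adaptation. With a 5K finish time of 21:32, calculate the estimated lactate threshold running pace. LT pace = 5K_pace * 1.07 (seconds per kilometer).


Race duration = 1292 s for 5 km
Average pace = 1292 / 5 = 258.4 s/km
LT pace = 258.4 * 1.07
= 276.49 s/km

276.49 s/km


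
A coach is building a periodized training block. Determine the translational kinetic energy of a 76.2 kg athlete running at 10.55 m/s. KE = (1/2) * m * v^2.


KE = 0.5 * m * v^2
= 0.5 * 76.2 * 10.55^2
= 0.5 * 76.2 * 111.3025
= 4240.63 J

4240.63 J


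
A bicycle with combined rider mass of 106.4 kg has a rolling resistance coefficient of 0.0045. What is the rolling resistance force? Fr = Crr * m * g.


Fr = 0.0045 * 106.4 * 9.81
= 0.4788 * 9.81
= 4.697 N

4.697 N


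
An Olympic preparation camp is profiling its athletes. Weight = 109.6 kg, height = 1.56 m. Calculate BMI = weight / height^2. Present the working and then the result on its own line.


height^2 = 1.56^2 = 2.4336
BMI = 109.6 / 2.4336 = 45.04 kg/m^2

45.04 kg/m^2


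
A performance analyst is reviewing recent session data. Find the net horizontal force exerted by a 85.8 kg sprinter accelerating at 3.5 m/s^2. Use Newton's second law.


Newton's second law: F = m * a
F = 85.8 * 3.5 = 300.3 N

300.3 N


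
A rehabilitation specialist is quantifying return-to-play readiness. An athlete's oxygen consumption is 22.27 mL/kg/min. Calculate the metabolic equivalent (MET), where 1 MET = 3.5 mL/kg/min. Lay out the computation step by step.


MET = VO2 / 3.5
= 22.27 / 3.5
= 6.36 METs

6.36 METs


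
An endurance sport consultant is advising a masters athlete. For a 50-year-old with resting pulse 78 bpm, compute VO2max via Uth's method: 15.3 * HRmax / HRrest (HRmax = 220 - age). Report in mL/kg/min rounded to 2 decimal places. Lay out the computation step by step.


Step 1: HRmax = 220 - 50 = 170 bpm
Step 2: Ratio = 170 / 78 = 2.1795
Step 3: VO2max = 15.3 * 2.1795 = 33.35 mL/kg/min

33.35 mL/kg/min


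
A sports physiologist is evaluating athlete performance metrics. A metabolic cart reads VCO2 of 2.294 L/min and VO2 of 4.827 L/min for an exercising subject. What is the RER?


RER = VCO2 / VO2 = 2.294 / 4.827 = 0.4752

0.4752


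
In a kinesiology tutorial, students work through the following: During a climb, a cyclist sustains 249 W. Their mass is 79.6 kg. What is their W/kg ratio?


Power-to-weight = 249 W / 79.6 kg
= 3.128 W/kg

3.128 W/kg


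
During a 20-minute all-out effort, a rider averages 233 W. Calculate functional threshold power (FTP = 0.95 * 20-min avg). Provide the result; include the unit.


FTP = 0.95 * 233
= 221.35 W

221.35 W


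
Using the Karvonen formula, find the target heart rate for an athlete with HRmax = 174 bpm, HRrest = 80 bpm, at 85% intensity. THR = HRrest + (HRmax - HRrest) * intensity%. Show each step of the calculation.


HRR = 174 - 80 = 94
THR = 80 + 94 * 0.85
= 80 + 79.9
= 159.9 bpm

159.9 bpm


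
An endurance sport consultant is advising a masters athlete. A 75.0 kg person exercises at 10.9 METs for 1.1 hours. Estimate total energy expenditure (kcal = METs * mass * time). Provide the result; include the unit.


Energy = METs * mass(kg) * time(h)
= 10.9 * 75.0 * 1.1
= 899.25 kcal

899.25 kcal
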